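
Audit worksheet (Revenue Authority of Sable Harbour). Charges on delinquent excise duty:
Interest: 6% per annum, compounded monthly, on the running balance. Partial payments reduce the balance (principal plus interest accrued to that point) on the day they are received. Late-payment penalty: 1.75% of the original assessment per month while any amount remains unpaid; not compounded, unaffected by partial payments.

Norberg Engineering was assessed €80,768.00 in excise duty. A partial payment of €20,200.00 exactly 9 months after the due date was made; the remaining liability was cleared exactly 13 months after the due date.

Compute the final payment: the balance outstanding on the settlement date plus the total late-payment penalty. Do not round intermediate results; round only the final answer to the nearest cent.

€83,946.02

Monthly rate = 6% ÷ 12 = 0.5%
Balance at month 9: €80,768.0000 × (1 + 0.005)^9 = €84,476.1057…
After €20,200.00 payment: €84,476.1057… − €20,200.00 = €64,276.1057…
Balance at month 13: €64,276.1057… × (1 + 0.005)^4 = €65,571.3014…
Penalty: 13 × 1.75% × €80,768.00 = €18,374.72
Final settlement = outstanding balance + penalty = €65,571.3014… + €18,374.72 = €83,946.02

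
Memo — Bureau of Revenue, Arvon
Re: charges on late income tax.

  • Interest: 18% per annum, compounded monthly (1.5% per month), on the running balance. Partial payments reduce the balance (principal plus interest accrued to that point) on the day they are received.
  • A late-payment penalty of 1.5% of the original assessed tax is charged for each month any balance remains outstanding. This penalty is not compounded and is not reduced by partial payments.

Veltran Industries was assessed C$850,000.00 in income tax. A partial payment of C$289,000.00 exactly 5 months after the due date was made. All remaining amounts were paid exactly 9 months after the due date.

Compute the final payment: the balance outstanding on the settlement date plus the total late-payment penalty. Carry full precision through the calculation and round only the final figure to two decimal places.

C$779,897.41

Balance at month 5: C$850,000.0000 × (1 + 0.015)^5 = C$915,691.4033…
After C$289,000.00 payment: C$915,691.4033… − C$289,000.00 = C$626,691.4033…
Balance at month 9: C$626,691.4033… × (1 + 0.015)^4 = C$665,147.4130…
Penalty: 9 × 1.5% × C$850,000.00 = C$114,750.00
Final settlement = outstanding balance + penalty = C$665,147.4130… + C$114,750.00 = C$779,897.41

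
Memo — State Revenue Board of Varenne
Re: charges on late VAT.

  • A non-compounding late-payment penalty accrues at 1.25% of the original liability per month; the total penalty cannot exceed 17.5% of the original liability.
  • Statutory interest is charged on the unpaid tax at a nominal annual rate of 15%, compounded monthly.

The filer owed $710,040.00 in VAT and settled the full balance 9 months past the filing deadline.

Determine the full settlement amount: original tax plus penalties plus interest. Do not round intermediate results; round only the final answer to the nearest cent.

Penalty: 9 × 1.25% × $710,040.00 = $79,879.50 (below the 17.5% cap of $124,257.00)
Interest (15%/yr ÷ 12 = 1.25%/month): $710,040.00 × ((1 + 0.0125)^9 − 1) = $83,992.1777…
Total = $710,040.00 + $79,879.5000 + $83,992.1777… = $873,911.68

$873,911.68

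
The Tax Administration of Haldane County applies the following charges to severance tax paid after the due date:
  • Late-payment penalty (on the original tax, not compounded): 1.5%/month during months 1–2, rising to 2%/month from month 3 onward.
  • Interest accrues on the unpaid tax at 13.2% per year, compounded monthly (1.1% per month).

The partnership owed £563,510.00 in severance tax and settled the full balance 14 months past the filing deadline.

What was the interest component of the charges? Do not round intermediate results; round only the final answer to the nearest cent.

Interest: £563,510.00 × ((1 + 0.011)^14 − 1) = £563,510.00 × 0.1655105… = £93,266.8035…

£93,266.80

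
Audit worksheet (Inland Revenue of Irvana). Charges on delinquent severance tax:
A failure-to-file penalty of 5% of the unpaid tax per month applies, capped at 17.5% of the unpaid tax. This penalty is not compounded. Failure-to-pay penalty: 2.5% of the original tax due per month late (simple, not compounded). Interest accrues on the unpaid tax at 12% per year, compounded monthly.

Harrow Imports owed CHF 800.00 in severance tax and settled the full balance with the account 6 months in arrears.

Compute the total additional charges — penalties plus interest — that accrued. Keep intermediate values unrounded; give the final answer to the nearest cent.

CHF 309.22

Failure-to-file: 6 × 5% × CHF 800.00 = CHF 240.00, capped at 17.5% × CHF 800.00 = CHF 140.00
Failure-to-pay penalty: 6 × 2.5% × CHF 800.00 = CHF 120.00
Interest (12%/yr ÷ 12 = 1%/month): CHF 800.00 × ((1 + 0.01)^6 − 1) = CHF 49.2161…
Penalties + interest = CHF 260.0000 + CHF 49.2161… = CHF 309.22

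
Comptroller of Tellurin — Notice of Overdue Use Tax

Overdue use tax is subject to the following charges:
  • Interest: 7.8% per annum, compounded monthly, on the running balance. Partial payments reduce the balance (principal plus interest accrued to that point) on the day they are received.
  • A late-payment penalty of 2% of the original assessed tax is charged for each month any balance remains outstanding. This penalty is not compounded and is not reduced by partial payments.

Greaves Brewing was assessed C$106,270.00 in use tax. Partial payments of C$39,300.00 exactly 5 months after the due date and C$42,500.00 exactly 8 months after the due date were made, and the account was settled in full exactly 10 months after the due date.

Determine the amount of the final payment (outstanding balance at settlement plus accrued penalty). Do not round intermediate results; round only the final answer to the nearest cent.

C$50,988.88

Monthly rate = 7.8% ÷ 12 = 0.65%
Balance at month 5: C$106,270.0000 × (1 + 0.0065)^5 = C$109,768.9669…
After C$39,300.00 payment: C$109,768.9669… − C$39,300.00 = C$70,468.9669…
Balance at month 8: C$70,468.9669… × (1 + 0.0065)^3 = C$71,852.0630…
After C$42,500.00 payment: C$71,852.0630… − C$42,500.00 = C$29,352.0630…
Balance at month 10: C$29,352.0630… × (1 + 0.0065)^2 = C$29,734.8800…
Penalty: 10 × 2% × C$106,270.00 = C$21,254.00
Final settlement = outstanding balance + penalty = C$29,734.8800… + C$21,254.00 = C$50,988.88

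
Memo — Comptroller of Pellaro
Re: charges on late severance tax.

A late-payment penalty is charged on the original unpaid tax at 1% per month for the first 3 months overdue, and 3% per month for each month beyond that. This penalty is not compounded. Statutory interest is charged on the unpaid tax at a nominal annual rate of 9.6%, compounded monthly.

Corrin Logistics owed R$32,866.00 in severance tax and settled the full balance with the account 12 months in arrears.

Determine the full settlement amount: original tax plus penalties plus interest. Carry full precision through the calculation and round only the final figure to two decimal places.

R$46,023.53

Penalty, months 1–3: 3 × 1% × R$32,866.00 = R$985.98
Penalty, months 4–12: 9 × 3% × R$32,866.00 = R$8,873.82
Interest (9.6%/yr ÷ 12 = 0.8%/month): R$32,866.00 × ((1 + 0.008)^12 − 1) = R$3,297.7315…
Total = R$32,866.00 + R$9,859.8000 + R$3,297.7315… = R$46,023.53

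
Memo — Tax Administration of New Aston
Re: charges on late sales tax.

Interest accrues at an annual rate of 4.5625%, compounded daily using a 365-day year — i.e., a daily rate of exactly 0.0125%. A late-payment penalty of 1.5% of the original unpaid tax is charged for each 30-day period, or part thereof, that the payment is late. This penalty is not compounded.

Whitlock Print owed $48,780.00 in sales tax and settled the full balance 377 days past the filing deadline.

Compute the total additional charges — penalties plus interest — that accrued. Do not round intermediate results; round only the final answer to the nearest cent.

Penalty periods: ⌈377/30⌉ = 13; penalty = 13 × 1.5% × $48,780.00 = $9,512.10
Interest: $48,780.00 × ((1 + 0.000125)^377 − 1) = $48,780.00 × 0.04824995… = $2,353.6323…
Penalties + interest = $9,512.1000 + $2,353.6323… = $11,865.73

$11,865.73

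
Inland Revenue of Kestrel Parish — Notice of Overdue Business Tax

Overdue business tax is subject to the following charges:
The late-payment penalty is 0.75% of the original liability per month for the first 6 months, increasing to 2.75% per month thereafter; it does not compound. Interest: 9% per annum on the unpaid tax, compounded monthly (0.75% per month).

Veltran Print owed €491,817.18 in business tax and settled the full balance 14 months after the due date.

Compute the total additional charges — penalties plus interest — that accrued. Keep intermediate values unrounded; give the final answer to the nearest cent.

Penalty, months 1–6: 6 × 0.75% × €491,817.18 = €22,131.77…
Penalty, months 7–14: 8 × 2.75% × €491,817.18 = €108,199.78…
Interest: €491,817.18 × ((1 + 0.0075)^14 − 1) = €491,817.18 × 0.1102755… = €54,235.3991…
Penalties + interest = €130,331.5527 + €54,235.3991… = €184,566.95

€184,566.95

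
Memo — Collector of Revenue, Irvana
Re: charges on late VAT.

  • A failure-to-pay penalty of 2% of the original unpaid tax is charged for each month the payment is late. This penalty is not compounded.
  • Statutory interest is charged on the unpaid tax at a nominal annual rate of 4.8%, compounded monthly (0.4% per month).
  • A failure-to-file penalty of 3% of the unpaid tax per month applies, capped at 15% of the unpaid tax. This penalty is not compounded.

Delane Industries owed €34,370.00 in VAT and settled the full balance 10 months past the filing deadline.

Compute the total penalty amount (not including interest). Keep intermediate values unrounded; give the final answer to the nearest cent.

€12,029.50

Failure-to-file: 10 × 3% × €34,370.00 = €10,311.00, capped at 15% × €34,370.00 = €5,155.50
Failure-to-pay penalty: 10 × 2% × €34,370.00 = €6,874.00
Total penalty = €5,155.50 + €6,874.00 = €12,029.50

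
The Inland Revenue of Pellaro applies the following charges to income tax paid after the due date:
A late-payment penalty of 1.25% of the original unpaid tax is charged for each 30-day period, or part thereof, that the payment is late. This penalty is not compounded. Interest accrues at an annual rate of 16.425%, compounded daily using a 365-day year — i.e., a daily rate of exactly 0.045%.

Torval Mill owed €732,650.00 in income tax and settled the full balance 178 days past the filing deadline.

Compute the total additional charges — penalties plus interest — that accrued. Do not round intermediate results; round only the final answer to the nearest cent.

Penalty periods: ⌈178/30⌉ = 6; penalty = 6 × 1.25% × €732,650.00 = €54,948.75
Interest: €732,650.00 × ((1 + 0.00045)^178 − 1) = €732,650.00 × 0.08337588… = €61,085.3402…
Penalties + interest = €54,948.7500 + €61,085.3402… = €116,034.09

€116,034.09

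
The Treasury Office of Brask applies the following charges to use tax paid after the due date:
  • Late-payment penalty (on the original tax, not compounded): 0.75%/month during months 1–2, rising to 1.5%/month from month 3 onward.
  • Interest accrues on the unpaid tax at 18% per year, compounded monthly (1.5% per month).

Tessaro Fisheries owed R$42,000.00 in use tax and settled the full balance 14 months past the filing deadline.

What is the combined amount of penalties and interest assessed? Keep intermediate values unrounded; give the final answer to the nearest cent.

Penalty, months 1–2: 2 × 0.75% × R$42,000.00 = R$630.00
Penalty, months 3–14: 12 × 1.5% × R$42,000.00 = R$7,560.00
Interest: R$42,000.00 × ((1 + 0.015)^14 − 1) = R$42,000.00 × 0.2317557… = R$9,733.7407…
Penalties + interest = R$8,190.0000 + R$9,733.7407… = R$17,923.74

R$17,923.74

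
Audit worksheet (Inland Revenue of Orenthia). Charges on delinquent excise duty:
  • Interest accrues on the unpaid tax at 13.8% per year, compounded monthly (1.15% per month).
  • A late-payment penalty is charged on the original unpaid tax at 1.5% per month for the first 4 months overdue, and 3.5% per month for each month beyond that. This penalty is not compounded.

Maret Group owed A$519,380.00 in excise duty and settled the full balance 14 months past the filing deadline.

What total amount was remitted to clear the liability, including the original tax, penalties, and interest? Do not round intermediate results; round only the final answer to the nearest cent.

A$822,493.42

Penalty, months 1–4: 4 × 1.5% × A$519,380.00 = A$31,162.80
Penalty, months 5–14: 10 × 3.5% × A$519,380.00 = A$181,783.00
Interest: A$519,380.00 × ((1 + 0.0115)^14 − 1) = A$519,380.00 × 0.1736063… = A$90,167.6223…
Total = A$519,380.00 + A$212,945.8000 + A$90,167.6223… = A$822,493.42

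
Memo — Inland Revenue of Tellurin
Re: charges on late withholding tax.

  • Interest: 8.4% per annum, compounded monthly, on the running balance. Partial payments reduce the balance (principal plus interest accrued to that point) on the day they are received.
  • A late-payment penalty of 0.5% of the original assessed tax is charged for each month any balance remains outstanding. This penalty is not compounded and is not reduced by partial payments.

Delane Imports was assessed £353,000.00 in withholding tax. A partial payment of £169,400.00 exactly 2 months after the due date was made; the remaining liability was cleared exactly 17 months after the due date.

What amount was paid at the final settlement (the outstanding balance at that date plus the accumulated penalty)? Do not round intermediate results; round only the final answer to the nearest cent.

£239,363.22

Monthly rate = 8.4% ÷ 12 = 0.7%
Balance at month 2: £353,000.0000 × (1 + 0.007)^2 = £357,959.2970
After £169,400.00 payment: £357,959.2970 − £169,400.00 = £188,559.2970
Balance at month 17: £188,559.2970 × (1 + 0.007)^15 = £209,358.2159…
Penalty: 17 × 0.5% × £353,000.00 = £30,005.00
Final settlement = outstanding balance + penalty = £209,358.2159… + £30,005.00 = £239,363.22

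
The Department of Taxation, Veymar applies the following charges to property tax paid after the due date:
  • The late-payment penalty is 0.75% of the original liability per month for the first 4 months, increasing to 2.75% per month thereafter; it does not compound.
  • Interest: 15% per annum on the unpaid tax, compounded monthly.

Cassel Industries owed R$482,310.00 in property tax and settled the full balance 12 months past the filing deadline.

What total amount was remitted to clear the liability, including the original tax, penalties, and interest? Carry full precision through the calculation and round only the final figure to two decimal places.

Penalty, months 1–4: 4 × 0.75% × R$482,310.00 = R$14,469.30
Penalty, months 5–12: 8 × 2.75% × R$482,310.00 = R$106,108.20
Interest (15%/yr ÷ 12 = 1.25%/month): R$482,310.00 × ((1 + 0.0125)^12 − 1) = R$77,533.5114…
Total = R$482,310.00 + R$120,577.5000 + R$77,533.5114… = R$680,421.01

R$680,421.01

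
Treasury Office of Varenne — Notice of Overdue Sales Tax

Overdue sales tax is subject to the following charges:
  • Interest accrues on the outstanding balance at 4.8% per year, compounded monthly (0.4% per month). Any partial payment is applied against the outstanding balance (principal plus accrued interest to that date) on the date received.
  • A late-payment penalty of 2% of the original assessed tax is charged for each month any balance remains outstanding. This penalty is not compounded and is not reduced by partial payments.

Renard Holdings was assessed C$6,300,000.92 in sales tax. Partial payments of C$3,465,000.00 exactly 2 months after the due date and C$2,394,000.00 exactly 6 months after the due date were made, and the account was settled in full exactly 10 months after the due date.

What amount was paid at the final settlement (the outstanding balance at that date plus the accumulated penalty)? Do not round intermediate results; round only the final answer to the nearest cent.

Balance at month 2: C$6,300,000.9200 × (1 + 0.004)^2 = C$6,350,501.7274…
After C$3,465,000.00 payment: C$6,350,501.7274… − C$3,465,000.00 = C$2,885,501.7274…
Balance at month 6: C$2,885,501.7274… × (1 + 0.004)^4 = C$2,931,947.5026…
After C$2,394,000.00 payment: C$2,931,947.5026… − C$2,394,000.00 = C$537,947.5026…
Balance at month 10: C$537,947.5026… × (1 + 0.004)^4 = C$546,606.4435…
Penalty: 10 × 2% × C$6,300,000.92 = C$1,260,000.18…
Final settlement = outstanding balance + penalty = C$546,606.4435… + C$1,260,000.18… = C$1,806,606.63

C$1,806,606.63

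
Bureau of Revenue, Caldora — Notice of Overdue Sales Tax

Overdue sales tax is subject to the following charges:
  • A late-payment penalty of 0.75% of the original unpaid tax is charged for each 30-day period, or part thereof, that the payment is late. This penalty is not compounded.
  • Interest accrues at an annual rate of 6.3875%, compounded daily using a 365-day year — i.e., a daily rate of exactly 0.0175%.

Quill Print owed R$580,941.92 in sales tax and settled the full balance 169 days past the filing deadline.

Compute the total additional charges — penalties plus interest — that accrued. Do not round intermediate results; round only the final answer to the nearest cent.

R$43,578.79

Penalty periods: ⌈169/30⌉ = 6; penalty = 6 × 0.75% × R$580,941.92 = R$26,142.39…
Interest: R$580,941.92 × ((1 + 0.000175)^169 − 1) = R$580,941.92 × 0.03001402… = R$17,436.4016…
Penalties + interest = R$26,142.3864 + R$17,436.4016… = R$43,578.79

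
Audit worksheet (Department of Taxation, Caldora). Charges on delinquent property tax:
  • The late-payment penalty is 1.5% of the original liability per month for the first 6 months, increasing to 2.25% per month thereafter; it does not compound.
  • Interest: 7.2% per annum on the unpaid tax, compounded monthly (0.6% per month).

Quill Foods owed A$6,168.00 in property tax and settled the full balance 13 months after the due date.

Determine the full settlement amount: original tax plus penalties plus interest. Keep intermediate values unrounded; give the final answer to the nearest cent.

A$8,193.39

Penalty, months 1–6: 6 × 1.5% × A$6,168.00 = A$555.12
Penalty, months 7–13: 7 × 2.25% × A$6,168.00 = A$971.46
Interest: A$6,168.00 × ((1 + 0.006)^13 − 1) = A$6,168.00 × 0.0808707… = A$498.8106…
Total = A$6,168.00 + A$1,526.5800 + A$498.8106… = A$8,193.39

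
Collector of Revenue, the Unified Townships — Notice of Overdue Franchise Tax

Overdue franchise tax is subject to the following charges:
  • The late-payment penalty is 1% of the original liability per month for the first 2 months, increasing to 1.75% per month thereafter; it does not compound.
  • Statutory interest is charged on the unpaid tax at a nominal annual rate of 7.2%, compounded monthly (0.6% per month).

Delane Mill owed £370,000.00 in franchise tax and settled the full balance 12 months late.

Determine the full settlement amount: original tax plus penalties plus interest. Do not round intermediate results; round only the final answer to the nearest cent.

Penalty, months 1–2: 2 × 1% × £370,000.00 = £7,400.00
Penalty, months 3–12: 10 × 1.75% × £370,000.00 = £64,750.00
Interest: £370,000.00 × ((1 + 0.006)^12 − 1) = £370,000.00 × 0.0744242… = £27,536.9421…
Total = £370,000.00 + £72,150.0000 + £27,536.9421… = £469,686.94

£469,686.94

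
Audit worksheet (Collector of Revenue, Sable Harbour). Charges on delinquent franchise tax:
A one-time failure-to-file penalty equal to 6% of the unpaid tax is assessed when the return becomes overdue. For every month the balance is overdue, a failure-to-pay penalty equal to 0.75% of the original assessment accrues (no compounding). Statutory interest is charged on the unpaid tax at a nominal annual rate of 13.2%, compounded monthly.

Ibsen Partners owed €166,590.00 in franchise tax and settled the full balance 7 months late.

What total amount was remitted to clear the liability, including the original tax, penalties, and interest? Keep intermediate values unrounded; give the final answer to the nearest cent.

Failure-to-file penalty: 6% × €166,590.00 = €9,995.40
Failure-to-pay penalty: 7 × 0.75% × €166,590.00 = €8,745.98…
Interest (13.2%/yr ÷ 12 = 1.1%/month): €166,590.00 × ((1 + 0.011)^7 − 1) = €13,258.5817…
Total = €166,590.00 + €18,741.3750 + €13,258.5817… = €198,589.96

€198,589.96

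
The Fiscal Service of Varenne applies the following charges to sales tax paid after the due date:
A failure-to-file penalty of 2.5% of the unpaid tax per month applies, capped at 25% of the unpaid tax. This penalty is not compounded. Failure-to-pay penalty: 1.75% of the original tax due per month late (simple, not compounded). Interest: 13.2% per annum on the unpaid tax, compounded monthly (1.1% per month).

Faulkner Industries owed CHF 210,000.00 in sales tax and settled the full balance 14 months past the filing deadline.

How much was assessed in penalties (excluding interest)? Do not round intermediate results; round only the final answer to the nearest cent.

Failure-to-file: 14 × 2.5% × CHF 210,000.00 = CHF 73,500.00, capped at 25% × CHF 210,000.00 = CHF 52,500.00
Failure-to-pay penalty = 1.75% × CHF 210,000.00 × 14 mo = CHF 51,450.00
Total penalty = CHF 52,500.00 + CHF 51,450.00 = CHF 103,950.00

CHF 103,950.00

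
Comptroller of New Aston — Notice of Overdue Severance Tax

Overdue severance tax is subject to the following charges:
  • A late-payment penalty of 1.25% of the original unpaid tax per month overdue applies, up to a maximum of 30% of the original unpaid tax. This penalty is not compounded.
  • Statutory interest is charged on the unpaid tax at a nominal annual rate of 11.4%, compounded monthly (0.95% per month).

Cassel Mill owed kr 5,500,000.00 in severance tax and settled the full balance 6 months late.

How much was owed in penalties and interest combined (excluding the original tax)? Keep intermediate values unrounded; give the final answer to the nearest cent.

Penalty: 6 × 1.25% × kr 5,500,000.00 = kr 412,500.00 (below the 30% cap of kr 1,650,000.00)
Interest: kr 5,500,000.00 × ((1 + 0.0095)^6 − 1) = kr 5,500,000.00 × 0.0583710… = kr 321,040.6108…
Penalties + interest = kr 412,500.0000 + kr 321,040.6108… = kr 733,540.61

kr 733,540.61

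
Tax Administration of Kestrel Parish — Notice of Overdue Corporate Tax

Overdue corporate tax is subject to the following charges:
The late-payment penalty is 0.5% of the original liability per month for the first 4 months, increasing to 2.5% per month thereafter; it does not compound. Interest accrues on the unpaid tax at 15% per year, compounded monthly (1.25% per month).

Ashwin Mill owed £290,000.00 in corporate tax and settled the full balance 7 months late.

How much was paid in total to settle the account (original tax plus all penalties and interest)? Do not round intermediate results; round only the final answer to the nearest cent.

£343,896.64

Penalty, months 1–4: 4 × 0.5% × £290,000.00 = £5,800.00
Penalty, months 5–7: 3 × 2.5% × £290,000.00 = £21,750.00
Interest: £290,000.00 × ((1 + 0.0125)^7 − 1) = £290,000.00 × 0.0908505… = £26,346.6364…
Total = £290,000.00 + £27,550.0000 + £26,346.6364… = £343,896.64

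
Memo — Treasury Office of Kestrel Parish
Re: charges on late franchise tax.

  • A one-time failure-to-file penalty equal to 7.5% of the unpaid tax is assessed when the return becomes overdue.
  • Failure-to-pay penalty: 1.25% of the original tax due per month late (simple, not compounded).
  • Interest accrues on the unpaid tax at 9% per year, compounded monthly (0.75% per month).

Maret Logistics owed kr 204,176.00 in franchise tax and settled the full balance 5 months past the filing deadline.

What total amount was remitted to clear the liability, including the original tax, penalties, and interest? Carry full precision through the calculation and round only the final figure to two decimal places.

Failure-to-file penalty: 7.5% × kr 204,176.00 = kr 15,313.20
Failure-to-pay penalty = 1.25% × kr 204,176.00 × 5 mo = kr 12,761.00
Interest: kr 204,176.00 × ((1 + 0.0075)^5 − 1) = kr 204,176.00 × 0.0380667… = kr 7,772.3136…
Total = kr 204,176.00 + kr 28,074.2000 + kr 7,772.3136… = kr 240,022.51

kr 240,022.51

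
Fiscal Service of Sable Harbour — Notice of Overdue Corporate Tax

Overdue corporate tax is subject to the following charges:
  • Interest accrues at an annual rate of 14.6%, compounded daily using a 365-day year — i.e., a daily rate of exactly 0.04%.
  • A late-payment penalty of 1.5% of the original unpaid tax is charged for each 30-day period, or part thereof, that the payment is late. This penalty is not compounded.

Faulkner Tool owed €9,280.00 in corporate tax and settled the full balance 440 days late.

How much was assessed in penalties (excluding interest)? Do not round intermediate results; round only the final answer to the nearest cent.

Penalty periods: ⌈440/30⌉ = 15; penalty = 15 × 1.5% × €9,280.00 = €2,088.00

€2,088.00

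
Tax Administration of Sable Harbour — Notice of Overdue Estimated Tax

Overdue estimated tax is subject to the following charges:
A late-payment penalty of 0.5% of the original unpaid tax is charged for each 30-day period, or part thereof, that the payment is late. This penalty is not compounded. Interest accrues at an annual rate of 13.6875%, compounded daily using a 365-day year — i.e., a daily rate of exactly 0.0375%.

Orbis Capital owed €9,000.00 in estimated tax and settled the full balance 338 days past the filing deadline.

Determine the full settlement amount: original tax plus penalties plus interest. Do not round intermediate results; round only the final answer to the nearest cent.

€10,755.96

Penalty periods: ⌈338/30⌉ = 12; penalty = 12 × 0.5% × €9,000.00 = €540.00
Interest: €9,000.00 × ((1 + 0.000375)^338 − 1) = €9,000.00 × 0.13510623… = €1,215.9561…
Total = €9,000.00 + €540.0000 + €1,215.9561… = €10,755.96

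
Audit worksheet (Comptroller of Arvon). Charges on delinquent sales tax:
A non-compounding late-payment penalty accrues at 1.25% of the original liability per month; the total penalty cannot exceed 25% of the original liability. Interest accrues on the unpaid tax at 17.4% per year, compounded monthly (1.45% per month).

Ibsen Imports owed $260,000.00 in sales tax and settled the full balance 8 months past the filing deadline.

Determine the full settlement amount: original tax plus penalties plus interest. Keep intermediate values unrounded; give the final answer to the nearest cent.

$317,735.82

Penalty: 8 × 1.25% × $260,000.00 = $26,000.00 (below the 25% cap of $65,000.00)
Interest: $260,000.00 × ((1 + 0.0145)^8 − 1) = $260,000.00 × 0.1220609… = $31,735.8219…
Total = $260,000.00 + $26,000.0000 + $31,735.8219… = $317,735.82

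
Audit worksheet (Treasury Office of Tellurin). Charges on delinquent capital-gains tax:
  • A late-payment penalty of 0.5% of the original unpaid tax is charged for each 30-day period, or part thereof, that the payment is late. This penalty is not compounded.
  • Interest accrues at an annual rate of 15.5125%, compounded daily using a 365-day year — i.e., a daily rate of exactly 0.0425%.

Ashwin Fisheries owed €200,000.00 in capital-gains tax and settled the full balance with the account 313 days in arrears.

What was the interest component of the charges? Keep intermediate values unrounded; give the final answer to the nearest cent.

Interest: €200,000.00 × ((1 + 0.000425)^313 − 1) = €200,000.00 × 0.14224627… = €28,449.2550…

€28,449.25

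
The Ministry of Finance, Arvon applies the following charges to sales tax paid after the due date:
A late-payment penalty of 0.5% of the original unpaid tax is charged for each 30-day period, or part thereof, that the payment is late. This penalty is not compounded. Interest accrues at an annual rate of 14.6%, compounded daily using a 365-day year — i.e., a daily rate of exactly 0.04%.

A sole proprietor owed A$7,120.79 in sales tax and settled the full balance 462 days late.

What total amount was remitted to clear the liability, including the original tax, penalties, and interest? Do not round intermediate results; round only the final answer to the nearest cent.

A$9,135.50

Penalty periods: ⌈462/30⌉ = 16; penalty = 16 × 0.5% × A$7,120.79 = A$569.66…
Interest: A$7,120.79 × ((1 + 0.0004)^462 − 1) = A$7,120.79 × 0.20293337… = A$1,445.0459…
Total = A$7,120.79 + A$569.6632 + A$1,445.0459… = A$9,135.50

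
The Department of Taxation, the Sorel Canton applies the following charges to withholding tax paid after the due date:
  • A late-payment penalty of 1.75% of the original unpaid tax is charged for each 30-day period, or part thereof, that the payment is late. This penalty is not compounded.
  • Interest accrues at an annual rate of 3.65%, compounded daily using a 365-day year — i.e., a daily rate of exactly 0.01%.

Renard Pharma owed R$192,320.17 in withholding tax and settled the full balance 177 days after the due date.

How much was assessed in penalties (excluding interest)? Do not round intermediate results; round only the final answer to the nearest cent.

R$20,193.62

Penalty periods: ⌈177/30⌉ = 6; penalty = 6 × 1.75% × R$192,320.17 = R$20,193.62…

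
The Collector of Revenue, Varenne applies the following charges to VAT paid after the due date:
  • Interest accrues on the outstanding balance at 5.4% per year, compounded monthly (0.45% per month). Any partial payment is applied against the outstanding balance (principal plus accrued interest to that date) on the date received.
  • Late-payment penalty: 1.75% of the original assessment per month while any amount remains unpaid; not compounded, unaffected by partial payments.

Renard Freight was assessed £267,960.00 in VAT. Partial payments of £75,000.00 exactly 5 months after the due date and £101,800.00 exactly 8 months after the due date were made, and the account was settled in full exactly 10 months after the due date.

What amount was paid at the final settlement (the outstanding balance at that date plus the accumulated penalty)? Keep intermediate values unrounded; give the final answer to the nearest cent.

Balance at month 5: £267,960.0000 × (1 + 0.0045)^5 = £274,043.6066…
After £75,000.00 payment: £274,043.6066… − £75,000.00 = £199,043.6066…
Balance at month 8: £199,043.6066… × (1 + 0.0045)^3 = £201,742.8054…
After £101,800.00 payment: £201,742.8054… − £101,800.00 = £99,942.8054…
Balance at month 10: £99,942.8054… × (1 + 0.0045)^2 = £100,844.3144…
Penalty: 10 × 1.75% × £267,960.00 = £46,893.00
Final settlement = outstanding balance + penalty = £100,844.3144… + £46,893.00 = £147,737.31

£147,737.31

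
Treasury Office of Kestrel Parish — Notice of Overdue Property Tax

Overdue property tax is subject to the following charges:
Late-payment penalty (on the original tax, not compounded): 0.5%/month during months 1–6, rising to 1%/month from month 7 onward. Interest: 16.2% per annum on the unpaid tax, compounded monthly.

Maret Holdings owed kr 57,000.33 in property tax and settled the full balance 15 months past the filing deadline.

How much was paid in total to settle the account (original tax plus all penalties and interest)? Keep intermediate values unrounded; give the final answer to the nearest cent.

kr 76,540.18

Penalty, months 1–6: 6 × 0.5% × kr 57,000.33 = kr 1,710.01…
Penalty, months 7–15: 9 × 1% × kr 57,000.33 = kr 5,130.03…
Interest (16.2%/yr ÷ 12 = 1.35%/month): kr 57,000.33 × ((1 + 0.0135)^15 − 1) = kr 12,699.8124…
Total = kr 57,000.33 + kr 6,840.0396 + kr 12,699.8124… = kr 76,540.18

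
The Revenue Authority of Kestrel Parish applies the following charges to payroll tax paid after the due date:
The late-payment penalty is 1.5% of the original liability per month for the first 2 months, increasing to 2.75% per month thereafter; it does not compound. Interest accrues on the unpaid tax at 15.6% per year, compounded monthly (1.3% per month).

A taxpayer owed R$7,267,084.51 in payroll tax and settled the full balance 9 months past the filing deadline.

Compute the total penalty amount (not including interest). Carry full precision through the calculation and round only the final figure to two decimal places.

Penalty, months 1–2: 2 × 1.5% × R$7,267,084.51 = R$218,012.54…
Penalty, months 3–9: 7 × 2.75% × R$7,267,084.51 = R$1,398,913.77…
Total penalty = R$218,012.54… + R$1,398,913.77… = R$1,616,926.30

R$1,616,926.30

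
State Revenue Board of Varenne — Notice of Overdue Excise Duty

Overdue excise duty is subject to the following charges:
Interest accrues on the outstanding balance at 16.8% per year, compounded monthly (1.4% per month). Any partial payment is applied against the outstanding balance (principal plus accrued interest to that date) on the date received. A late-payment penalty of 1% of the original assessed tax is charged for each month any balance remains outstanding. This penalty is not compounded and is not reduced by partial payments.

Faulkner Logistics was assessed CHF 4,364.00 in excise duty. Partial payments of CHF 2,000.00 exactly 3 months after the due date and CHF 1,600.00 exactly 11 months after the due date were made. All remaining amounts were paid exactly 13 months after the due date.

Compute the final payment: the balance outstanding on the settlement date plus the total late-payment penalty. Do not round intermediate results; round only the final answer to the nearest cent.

CHF 1,852.40

Balance at month 3: CHF 4,364.0000 × (1 + 0.014)^3 = CHF 4,549.8660…
After CHF 2,000.00 payment: CHF 4,549.8660… − CHF 2,000.00 = CHF 2,549.8660…
Balance at month 11: CHF 2,549.8660… × (1 + 0.014)^8 = CHF 2,849.8434…
After CHF 1,600.00 payment: CHF 2,849.8434… − CHF 1,600.00 = CHF 1,249.8434…
Balance at month 13: CHF 1,249.8434… × (1 + 0.014)^2 = CHF 1,285.0840…
Penalty: 13 × 1% × CHF 4,364.00 = CHF 567.32
Final settlement = outstanding balance + penalty = CHF 1,285.0840… + CHF 567.32 = CHF 1,852.40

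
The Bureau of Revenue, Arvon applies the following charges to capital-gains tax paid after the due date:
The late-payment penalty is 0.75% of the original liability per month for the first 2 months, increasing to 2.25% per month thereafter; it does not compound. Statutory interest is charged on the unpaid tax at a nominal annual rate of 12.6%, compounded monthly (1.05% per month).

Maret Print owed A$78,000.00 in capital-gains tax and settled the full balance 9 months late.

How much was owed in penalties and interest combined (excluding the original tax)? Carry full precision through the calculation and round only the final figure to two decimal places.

Penalty, months 1–2: 2 × 0.75% × A$78,000.00 = A$1,170.00
Penalty, months 3–9: 7 × 2.25% × A$78,000.00 = A$12,285.00
Interest: A$78,000.00 × ((1 + 0.0105)^9 − 1) = A$78,000.00 × 0.0985678… = A$7,688.2875…
Penalties + interest = A$13,455.0000 + A$7,688.2875… = A$21,143.29

A$21,143.29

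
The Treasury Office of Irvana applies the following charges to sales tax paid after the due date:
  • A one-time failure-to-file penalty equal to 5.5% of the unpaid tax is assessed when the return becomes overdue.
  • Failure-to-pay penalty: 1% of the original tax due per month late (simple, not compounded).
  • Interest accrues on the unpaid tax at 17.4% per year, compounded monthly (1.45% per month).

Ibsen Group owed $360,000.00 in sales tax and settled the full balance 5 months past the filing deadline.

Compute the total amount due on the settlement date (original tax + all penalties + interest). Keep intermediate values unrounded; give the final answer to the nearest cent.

$424,667.95

Failure-to-file penalty: 5.5% × $360,000.00 = $19,800.00
Failure-to-pay penalty: 5 × 1% × $360,000.00 = $18,000.00
Interest: $360,000.00 × ((1 + 0.0145)^5 − 1) = $360,000.00 × 0.0746332… = $26,867.9548…
Total = $360,000.00 + $37,800.0000 + $26,867.9548… = $424,667.95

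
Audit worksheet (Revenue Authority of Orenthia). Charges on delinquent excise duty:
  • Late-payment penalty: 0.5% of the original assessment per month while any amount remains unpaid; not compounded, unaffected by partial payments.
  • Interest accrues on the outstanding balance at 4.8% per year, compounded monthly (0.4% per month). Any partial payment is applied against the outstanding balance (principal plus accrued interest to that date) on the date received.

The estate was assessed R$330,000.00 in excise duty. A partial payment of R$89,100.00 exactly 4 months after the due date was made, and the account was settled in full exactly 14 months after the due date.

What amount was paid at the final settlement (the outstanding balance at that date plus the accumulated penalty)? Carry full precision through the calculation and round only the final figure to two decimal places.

Balance at month 4: R$330,000.0000 × (1 + 0.004)^4 = R$335,311.7646…
After R$89,100.00 payment: R$335,311.7646… − R$89,100.00 = R$246,211.7646…
Balance at month 14: R$246,211.7646… × (1 + 0.004)^10 = R$256,239.4118…
Penalty: 14 × 0.5% × R$330,000.00 = R$23,100.00
Final settlement = outstanding balance + penalty = R$256,239.4118… + R$23,100.00 = R$279,339.41

R$279,339.41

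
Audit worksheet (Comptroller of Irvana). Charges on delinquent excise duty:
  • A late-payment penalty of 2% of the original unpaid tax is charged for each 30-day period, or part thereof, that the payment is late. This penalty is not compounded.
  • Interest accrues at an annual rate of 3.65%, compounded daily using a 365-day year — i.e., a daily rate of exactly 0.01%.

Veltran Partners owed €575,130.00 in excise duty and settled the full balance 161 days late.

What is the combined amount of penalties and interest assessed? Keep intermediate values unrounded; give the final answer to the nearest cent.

€78,349.66

Penalty periods: ⌈161/30⌉ = 6; penalty = 6 × 2% × €575,130.00 = €69,015.60
Interest: €575,130.00 × ((1 + 0.0001)^161 − 1) = €575,130.00 × 0.01622949… = €9,334.0639…
Penalties + interest = €69,015.6000 + €9,334.0639… = €78,349.66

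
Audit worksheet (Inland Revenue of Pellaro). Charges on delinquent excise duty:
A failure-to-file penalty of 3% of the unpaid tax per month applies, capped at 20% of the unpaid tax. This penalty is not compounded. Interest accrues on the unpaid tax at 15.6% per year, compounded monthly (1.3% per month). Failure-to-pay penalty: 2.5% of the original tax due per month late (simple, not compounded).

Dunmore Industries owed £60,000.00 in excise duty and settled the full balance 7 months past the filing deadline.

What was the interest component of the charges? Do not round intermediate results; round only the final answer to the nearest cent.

Interest: £60,000.00 × ((1 + 0.013)^7 − 1) = £60,000.00 × 0.0946269… = £5,677.6141…

£5,677.61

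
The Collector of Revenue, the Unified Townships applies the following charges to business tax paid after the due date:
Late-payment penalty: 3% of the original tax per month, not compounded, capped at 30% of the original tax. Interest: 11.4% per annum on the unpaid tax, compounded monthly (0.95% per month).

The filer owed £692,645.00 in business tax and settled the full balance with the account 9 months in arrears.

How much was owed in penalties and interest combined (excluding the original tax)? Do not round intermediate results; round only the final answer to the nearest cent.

Penalty: 9 × 3% × £692,645.00 = £187,014.15 (below the 30% cap of £207,793.50)
Interest: £692,645.00 × ((1 + 0.0095)^9 − 1) = £692,645.00 × 0.0888221… = £61,522.1527…
Penalties + interest = £187,014.1500 + £61,522.1527… = £248,536.30

£248,536.30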